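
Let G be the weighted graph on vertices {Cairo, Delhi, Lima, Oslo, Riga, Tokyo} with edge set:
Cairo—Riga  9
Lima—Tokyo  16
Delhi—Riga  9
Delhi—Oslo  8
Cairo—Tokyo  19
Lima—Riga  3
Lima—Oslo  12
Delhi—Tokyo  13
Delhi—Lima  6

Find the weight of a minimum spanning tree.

Kruskal's algorithm — process edges by increasing weight (ties by edge label):
Lima—Riga (3): add. Components now {Tokyo} {Oslo} {Delhi} {Lima,Riga} {Cairo}
Delhi—Lima (6): add. Components now {Tokyo} {Oslo} {Delhi,Lima,Riga} {Cairo}
Delhi—Oslo (8): add. Components now {Tokyo} {Delhi,Lima,Oslo,Riga} {Cairo}
Cairo—Riga (9): add. Components now {Tokyo} {Cairo,Delhi,Lima,Oslo,Riga}
Delhi—Riga (9): skip — Delhi and Riga already connected.
Lima—Oslo (12): skip — Oslo and Lima already connected.
Delhi—Tokyo (13): add. Components now {Cairo,Delhi,Lima,Oslo,Riga,Tokyo}
MST edges: Lima—Riga, Delhi—Lima, Delhi—Oslo, Cairo—Riga, Delhi—Tokyo; total weight 3+6+8+9+13 = 39.

39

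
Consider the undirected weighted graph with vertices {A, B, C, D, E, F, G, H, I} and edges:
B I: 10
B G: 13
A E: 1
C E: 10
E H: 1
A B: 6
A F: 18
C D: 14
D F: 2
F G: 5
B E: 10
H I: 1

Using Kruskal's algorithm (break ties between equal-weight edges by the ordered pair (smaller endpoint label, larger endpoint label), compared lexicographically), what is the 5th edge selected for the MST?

Sort edges by weight, then run Kruskal:
A E (1): add — endpoints in different components.
E H (1): add — endpoints in different components.
H I (1): add — endpoints in different components.
D F (2): add — endpoints in different components.
F G (5): add — endpoints in different components.
A B (6): add — endpoints in different components.
B E (10): skip — B and E already connected.
B I (10): skip — B and I already connected.
C E (10): add — endpoints in different components.
B G (13): add — endpoints in different components.
The 5th edge added is F G.

F-G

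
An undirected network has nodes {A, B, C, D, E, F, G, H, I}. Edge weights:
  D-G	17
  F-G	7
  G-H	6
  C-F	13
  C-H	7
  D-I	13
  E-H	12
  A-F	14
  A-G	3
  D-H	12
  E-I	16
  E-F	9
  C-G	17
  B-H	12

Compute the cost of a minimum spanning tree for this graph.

Prim, starting at D.
Step 1: frontier [D-H 12, D-I 13, D-G 17] → take D-H (12); add H.
Step 2: frontier [D-I 13, D-G 17, G-H 6, C-H 7, B-H 12, E-H 12] → take G-H (6); add G.
Step 3: frontier [D-I 13, A-G 3, F-G 7, C-G 17, C-H 7, B-H 12, E-H 12] → take A-G (3); add A.
Step 4: frontier [A-F 14, D-I 13, F-G 7, C-G 17, C-H 7, B-H 12, E-H 12] → take C-H (7); add C.
Step 5: frontier [A-F 14, C-F 13, D-I 13, F-G 7, B-H 12, E-H 12] → take F-G (7); add F.
Step 6: frontier [D-I 13, E-F 9, B-H 12, E-H 12] → take E-F (9); add E.
Step 7: frontier [D-I 13, E-I 16, B-H 12] → take B-H (12); add B.
Step 8: frontier [D-I 13, E-I 16] → take D-I (13); add I.
MST edges: D-H, G-H, A-G, C-H, F-G, E-F, B-H, D-I; total weight 12+6+3+7+7+9+12+13 = 69.

69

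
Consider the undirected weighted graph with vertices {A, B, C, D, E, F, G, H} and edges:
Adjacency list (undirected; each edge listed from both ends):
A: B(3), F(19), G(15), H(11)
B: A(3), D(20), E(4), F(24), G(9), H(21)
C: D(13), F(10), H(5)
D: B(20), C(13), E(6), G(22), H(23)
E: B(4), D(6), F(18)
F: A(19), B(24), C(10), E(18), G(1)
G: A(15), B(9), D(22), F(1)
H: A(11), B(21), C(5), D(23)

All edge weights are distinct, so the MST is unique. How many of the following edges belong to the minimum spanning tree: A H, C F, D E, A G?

Kruskal's algorithm — process edges by increasing weight (ties by edge label):
F G (1): add — endpoints in different components.
A B (3): add — endpoints in different components.
B E (4): add — endpoints in different components.
C H (5): add — endpoints in different components.
D E (6): add — endpoints in different components.
B G (9): add — endpoints in different components.
C F (10): add — endpoints in different components.
MST edge set: {F G, A B, B E, C H, D E, B G, C F}.
Of the listed edges, {C F, D E} are in the MST → 2.

2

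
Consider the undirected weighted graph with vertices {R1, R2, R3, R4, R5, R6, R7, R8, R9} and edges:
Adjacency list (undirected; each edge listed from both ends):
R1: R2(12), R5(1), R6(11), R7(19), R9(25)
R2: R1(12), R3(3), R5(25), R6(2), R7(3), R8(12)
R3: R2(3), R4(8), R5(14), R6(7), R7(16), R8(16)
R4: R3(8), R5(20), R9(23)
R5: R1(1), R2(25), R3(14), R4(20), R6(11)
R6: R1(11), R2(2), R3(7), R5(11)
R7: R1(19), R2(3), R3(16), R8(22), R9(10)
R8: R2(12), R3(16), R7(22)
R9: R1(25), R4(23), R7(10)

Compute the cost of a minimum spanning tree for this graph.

50

Prim's algorithm from R2:
Step 1: cheapest edge leaving the tree is R2–R6 (2); add R6.
Step 2: cheapest edge leaving the tree is R2–R3 (3); add R3.
Step 3: cheapest edge leaving the tree is R2–R7 (3); add R7.
Step 4: cheapest edge leaving the tree is R3–R4 (8); add R4.
Step 5: cheapest edge leaving the tree is R7–R9 (10); add R9.
Step 6: cheapest edge leaving the tree is R1–R6 (11); add R1.
Step 7: cheapest edge leaving the tree is R1–R5 (1); add R5.
Step 8: cheapest edge leaving the tree is R2–R8 (12); add R8.
MST edges: R2–R6, R2–R3, R2–R7, R3–R4, R7–R9, R1–R6, R1–R5, R2–R8; total weight 2+3+3+8+10+11+1+12 = 50.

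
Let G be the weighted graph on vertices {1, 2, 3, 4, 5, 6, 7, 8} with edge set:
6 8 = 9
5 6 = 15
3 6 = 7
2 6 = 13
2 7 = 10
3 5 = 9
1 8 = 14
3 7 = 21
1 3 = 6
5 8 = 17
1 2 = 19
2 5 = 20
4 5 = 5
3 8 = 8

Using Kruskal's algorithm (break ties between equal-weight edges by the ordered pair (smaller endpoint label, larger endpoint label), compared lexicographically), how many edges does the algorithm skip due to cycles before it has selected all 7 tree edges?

1

Sort edges by weight, then run Kruskal:
4 5 (5): add — endpoints in different components.
1 3 (6): add — endpoints in different components.
3 6 (7): add — endpoints in different components.
3 8 (8): add — endpoints in different components.
3 5 (9): add — endpoints in different components.
6 8 (9): skip — 6 and 8 already connected.
2 7 (10): add — endpoints in different components.
2 6 (13): add — endpoints in different components.
Edges rejected before the tree was complete: 1.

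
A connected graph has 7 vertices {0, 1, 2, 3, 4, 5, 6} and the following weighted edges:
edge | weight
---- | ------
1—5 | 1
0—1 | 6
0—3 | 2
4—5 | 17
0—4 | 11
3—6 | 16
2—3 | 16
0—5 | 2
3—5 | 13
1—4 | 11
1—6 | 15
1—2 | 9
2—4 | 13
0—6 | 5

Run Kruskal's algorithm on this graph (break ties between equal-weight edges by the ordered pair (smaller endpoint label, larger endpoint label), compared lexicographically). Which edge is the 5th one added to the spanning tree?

Kruskal's algorithm — process edges by increasing weight (ties by edge label):
1—5 (1): add — endpoints in different components.
0—3 (2): add — endpoints in different components.
0—5 (2): add — endpoints in different components.
0—6 (5): add — endpoints in different components.
0—1 (6): skip — 0 and 1 already connected.
1—2 (9): add — endpoints in different components.
0—4 (11): add — endpoints in different components.
The 5th edge added is 1—2.

1-2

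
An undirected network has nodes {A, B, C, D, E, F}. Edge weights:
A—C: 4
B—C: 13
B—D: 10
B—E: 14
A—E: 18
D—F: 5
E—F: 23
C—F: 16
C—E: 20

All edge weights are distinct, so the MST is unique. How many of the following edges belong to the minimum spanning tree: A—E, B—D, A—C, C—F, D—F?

3

Kruskal: consider edges lightest-first.
A—C (4): add. Components now {A,C} {B} {D} {E} {F}
D—F (5): add. Components now {A,C} {B} {D,F} {E}
B—D (10): add. Components now {A,C} {B,D,F} {E}
B—C (13): add. Components now {A,B,C,D,F} {E}
B—E (14): add. Components now {A,B,C,D,E,F}
MST edge set: {A—C, D—F, B—D, B—C, B—E}.
Of the listed edges, {B—D, A—C, D—F} are in the MST → 3.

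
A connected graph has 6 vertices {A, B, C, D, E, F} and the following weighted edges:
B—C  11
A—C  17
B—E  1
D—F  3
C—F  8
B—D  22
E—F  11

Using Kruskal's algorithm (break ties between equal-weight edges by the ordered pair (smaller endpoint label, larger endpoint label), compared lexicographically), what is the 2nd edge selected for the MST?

Sort edges by weight, then run Kruskal:
B—E (1): add — endpoints in different components.
D—F (3): add — endpoints in different components.
C—F (8): add — endpoints in different components.
B—C (11): add — endpoints in different components.
E—F (11): skip — E and F already connected.
A—C (17): add — endpoints in different components.
The 2nd edge added is D—F.

D-F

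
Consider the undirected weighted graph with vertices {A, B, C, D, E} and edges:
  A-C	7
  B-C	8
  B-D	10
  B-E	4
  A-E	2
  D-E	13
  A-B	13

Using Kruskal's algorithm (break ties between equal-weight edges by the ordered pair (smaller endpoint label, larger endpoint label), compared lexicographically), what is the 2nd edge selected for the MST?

B-E

Kruskal's algorithm — process edges by increasing weight (ties by edge label):
A-E (2): add. Components now {A,E} {B} {C} {D}
B-E (4): add. Components now {A,B,E} {C} {D}
A-C (7): add. Components now {A,B,C,E} {D}
B-C (8): skip — B and C already connected.
B-D (10): add. Components now {A,B,C,D,E}
The 2nd edge added is B-E.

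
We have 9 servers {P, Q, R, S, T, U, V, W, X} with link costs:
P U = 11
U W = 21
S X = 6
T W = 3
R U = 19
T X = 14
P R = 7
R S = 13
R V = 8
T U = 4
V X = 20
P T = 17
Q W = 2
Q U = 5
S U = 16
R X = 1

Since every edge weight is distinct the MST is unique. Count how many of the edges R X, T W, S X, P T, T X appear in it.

3

Kruskal's algorithm — process edges by increasing weight (ties by edge label):
R X (1): add — endpoints in different components.
Q W (2): add — endpoints in different components.
T W (3): add — endpoints in different components.
T U (4): add — endpoints in different components.
Q U (5): skip — U and Q already connected.
S X (6): add — endpoints in different components.
P R (7): add — endpoints in different components.
R V (8): add — endpoints in different components.
P U (11): add — endpoints in different components.
MST edge set: {R X, Q W, T W, T U, S X, P R, R V, P U}.
Of the listed edges, {R X, T W, S X} are in the MST → 3.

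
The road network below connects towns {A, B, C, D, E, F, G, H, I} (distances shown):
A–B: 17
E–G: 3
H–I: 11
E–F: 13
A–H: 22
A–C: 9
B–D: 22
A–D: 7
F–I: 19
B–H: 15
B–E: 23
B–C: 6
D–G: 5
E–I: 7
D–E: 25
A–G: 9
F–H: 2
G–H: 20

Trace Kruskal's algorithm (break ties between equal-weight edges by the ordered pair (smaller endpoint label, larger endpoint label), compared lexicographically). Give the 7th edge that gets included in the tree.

Kruskal's algorithm — process edges by increasing weight (ties by edge label):
F–H (2): add — endpoints in different components.
E–G (3): add — endpoints in different components.
D–G (5): add — endpoints in different components.
B–C (6): add — endpoints in different components.
A–D (7): add — endpoints in different components.
E–I (7): add — endpoints in different components.
A–C (9): add — endpoints in different components.
A–G (9): skip — A and G already connected.
H–I (11): add — endpoints in different components.
The 7th edge added is A–C.

A-C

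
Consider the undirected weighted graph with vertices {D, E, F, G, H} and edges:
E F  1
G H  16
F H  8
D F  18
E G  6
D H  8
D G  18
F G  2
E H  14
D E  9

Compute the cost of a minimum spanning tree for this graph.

Prim, starting at G.
Step 1: frontier [F G 2, E G 6, G H 16, D G 18] → take F G (2); add F.
Step 2: frontier [E F 1, F H 8, D F 18, E G 6, G H 16, D G 18] → take E F (1); add E.
Step 3: frontier [D E 9, E H 14, F H 8, D F 18, G H 16, D G 18] → take F H (8); add H.
Step 4: frontier [D E 9, D F 18, D G 18, D H 8] → take D H (8); add D.
MST edges: F G, E F, F H, D H; total weight 2+1+8+8 = 19.

19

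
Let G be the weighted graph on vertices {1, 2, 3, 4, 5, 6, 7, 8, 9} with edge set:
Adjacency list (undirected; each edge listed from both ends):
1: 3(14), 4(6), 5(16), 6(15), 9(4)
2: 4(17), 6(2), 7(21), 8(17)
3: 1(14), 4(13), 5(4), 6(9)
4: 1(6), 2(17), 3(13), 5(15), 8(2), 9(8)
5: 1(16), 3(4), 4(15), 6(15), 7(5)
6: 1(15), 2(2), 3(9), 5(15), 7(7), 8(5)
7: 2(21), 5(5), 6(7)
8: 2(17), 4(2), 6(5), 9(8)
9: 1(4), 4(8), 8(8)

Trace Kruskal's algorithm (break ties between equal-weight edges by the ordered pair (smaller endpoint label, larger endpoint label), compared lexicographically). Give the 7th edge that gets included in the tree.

1-4

Kruskal's algorithm — process edges by increasing weight (ties by edge label):
2 6 (2): add — endpoints in different components.
4 8 (2): add — endpoints in different components.
1 9 (4): add — endpoints in different components.
3 5 (4): add — endpoints in different components.
5 7 (5): add — endpoints in different components.
6 8 (5): add — endpoints in different components.
1 4 (6): add — endpoints in different components.
6 7 (7): add — endpoints in different components.
The 7th edge added is 1 4.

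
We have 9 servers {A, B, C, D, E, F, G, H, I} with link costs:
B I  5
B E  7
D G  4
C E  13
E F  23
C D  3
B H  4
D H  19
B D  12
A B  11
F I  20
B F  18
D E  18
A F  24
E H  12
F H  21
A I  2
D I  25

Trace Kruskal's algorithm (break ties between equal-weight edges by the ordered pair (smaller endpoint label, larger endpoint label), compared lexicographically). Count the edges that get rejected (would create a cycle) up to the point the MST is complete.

Kruskal: consider edges lightest-first.
A I (2): add — endpoints in different components.
C D (3): add — endpoints in different components.
B H (4): add — endpoints in different components.
D G (4): add — endpoints in different components.
B I (5): add — endpoints in different components.
B E (7): add — endpoints in different components.
A B (11): skip — A and B already connected.
B D (12): add — endpoints in different components.
E H (12): skip — E and H already connected.
C E (13): skip — C and E already connected.
B F (18): add — endpoints in different components.
Edges rejected before the tree was complete: 3.

3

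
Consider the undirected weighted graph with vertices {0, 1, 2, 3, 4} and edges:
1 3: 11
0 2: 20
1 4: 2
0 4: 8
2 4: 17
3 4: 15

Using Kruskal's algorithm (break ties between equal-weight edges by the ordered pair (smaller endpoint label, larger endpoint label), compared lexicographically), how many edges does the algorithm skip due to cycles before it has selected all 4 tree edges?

Sort edges by weight, then run Kruskal:
1 4 (2): add. Components now {0} {1,4} {2} {3}
0 4 (8): add. Components now {0,1,4} {2} {3}
1 3 (11): add. Components now {0,1,3,4} {2}
3 4 (15): skip — 3 and 4 already connected.
2 4 (17): add. Components now {0,1,2,3,4}
Edges rejected before the tree was complete: 1.

1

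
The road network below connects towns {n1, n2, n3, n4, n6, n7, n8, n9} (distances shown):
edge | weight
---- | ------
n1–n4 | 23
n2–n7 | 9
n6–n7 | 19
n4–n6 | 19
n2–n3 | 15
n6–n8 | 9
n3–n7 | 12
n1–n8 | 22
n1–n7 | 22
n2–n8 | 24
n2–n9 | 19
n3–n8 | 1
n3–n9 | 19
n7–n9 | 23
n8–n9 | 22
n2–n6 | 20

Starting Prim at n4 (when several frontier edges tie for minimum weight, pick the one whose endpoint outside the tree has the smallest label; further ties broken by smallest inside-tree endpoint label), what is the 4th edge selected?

Grow the tree from n4 using Prim:
Step 1: cheapest edge leaving the tree is n4–n6 (19); add n6.
Step 2: cheapest edge leaving the tree is n6–n8 (9); add n8.
Step 3: cheapest edge leaving the tree is n3–n8 (1); add n3.
Step 4: cheapest edge leaving the tree is n3–n7 (12); add n7.
Step 5: cheapest edge leaving the tree is n2–n7 (9); add n2.
Step 6: cheapest edge leaving the tree is n2–n9 (19); add n9.
Step 7: cheapest edge leaving the tree is n1–n7 (22); add n1.
The 4th edge added is n3–n7.

n3-n7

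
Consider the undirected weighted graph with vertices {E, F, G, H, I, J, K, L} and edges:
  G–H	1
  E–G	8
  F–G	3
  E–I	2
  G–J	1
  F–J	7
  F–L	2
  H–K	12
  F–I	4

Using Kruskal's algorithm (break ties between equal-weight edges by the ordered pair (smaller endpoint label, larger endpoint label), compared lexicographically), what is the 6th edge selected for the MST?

Kruskal's algorithm — process edges by increasing weight (ties by edge label):
G–H (1): add — endpoints in different components.
G–J (1): add — endpoints in different components.
E–I (2): add — endpoints in different components.
F–L (2): add — endpoints in different components.
F–G (3): add — endpoints in different components.
F–I (4): add — endpoints in different components.
F–J (7): skip — F and J already connected.
E–G (8): skip — E and G already connected.
H–K (12): add — endpoints in different components.
The 6th edge added is F–I.

F-I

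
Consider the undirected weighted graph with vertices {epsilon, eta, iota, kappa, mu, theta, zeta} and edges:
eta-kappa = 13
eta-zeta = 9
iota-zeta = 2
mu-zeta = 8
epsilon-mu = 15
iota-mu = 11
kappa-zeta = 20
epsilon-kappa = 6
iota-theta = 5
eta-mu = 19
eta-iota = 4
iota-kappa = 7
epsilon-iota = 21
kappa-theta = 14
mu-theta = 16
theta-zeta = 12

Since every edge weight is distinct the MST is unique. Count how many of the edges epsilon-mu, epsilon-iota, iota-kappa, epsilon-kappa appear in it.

2

Kruskal: consider edges lightest-first.
iota-zeta (2): add. Components now {iota,zeta} {mu} {kappa} {theta} {eta} {epsilon}
eta-iota (4): add. Components now {eta,iota,zeta} {mu} {kappa} {theta} {epsilon}
iota-theta (5): add. Components now {eta,iota,theta,zeta} {mu} {kappa} {epsilon}
epsilon-kappa (6): add. Components now {eta,iota,theta,zeta} {mu} {epsilon,kappa}
iota-kappa (7): add. Components now {epsilon,eta,iota,kappa,theta,zeta} {mu}
mu-zeta (8): add. Components now {epsilon,eta,iota,kappa,mu,theta,zeta}
MST edge set: {iota-zeta, eta-iota, iota-theta, epsilon-kappa, iota-kappa, mu-zeta}.
Of the listed edges, {iota-kappa, epsilon-kappa} are in the MST → 2.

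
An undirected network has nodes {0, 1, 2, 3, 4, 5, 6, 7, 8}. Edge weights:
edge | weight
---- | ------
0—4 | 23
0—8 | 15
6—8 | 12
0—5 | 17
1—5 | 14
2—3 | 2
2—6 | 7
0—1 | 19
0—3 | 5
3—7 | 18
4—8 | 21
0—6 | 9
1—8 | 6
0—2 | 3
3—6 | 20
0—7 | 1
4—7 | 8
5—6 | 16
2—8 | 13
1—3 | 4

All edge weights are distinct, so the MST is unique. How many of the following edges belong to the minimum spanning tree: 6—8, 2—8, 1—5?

1

Sort edges by weight, then run Kruskal:
0—7 (1): add — endpoints in different components.
2—3 (2): add — endpoints in different components.
0—2 (3): add — endpoints in different components.
1—3 (4): add — endpoints in different components.
0—3 (5): skip — 0 and 3 already connected.
1—8 (6): add — endpoints in different components.
2—6 (7): add — endpoints in different components.
4—7 (8): add — endpoints in different components.
0—6 (9): skip — 0 and 6 already connected.
6—8 (12): skip — 6 and 8 already connected.
2—8 (13): skip — 2 and 8 already connected.
1—5 (14): add — endpoints in different components.
MST edge set: {0—7, 2—3, 0—2, 1—3, 1—8, 2—6, 4—7, 1—5}.
Of the listed edges, {1—5} are in the MST → 1.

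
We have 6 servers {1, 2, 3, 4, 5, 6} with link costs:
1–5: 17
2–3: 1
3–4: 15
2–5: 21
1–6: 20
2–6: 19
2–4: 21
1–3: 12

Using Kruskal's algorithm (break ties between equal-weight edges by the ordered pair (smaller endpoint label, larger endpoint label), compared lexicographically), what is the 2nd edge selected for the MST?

1-3

Sort edges by weight, then run Kruskal:
2–3 (1): add — endpoints in different components.
1–3 (12): add — endpoints in different components.
3–4 (15): add — endpoints in different components.
1–5 (17): add — endpoints in different components.
2–6 (19): add — endpoints in different components.
The 2nd edge added is 1–3.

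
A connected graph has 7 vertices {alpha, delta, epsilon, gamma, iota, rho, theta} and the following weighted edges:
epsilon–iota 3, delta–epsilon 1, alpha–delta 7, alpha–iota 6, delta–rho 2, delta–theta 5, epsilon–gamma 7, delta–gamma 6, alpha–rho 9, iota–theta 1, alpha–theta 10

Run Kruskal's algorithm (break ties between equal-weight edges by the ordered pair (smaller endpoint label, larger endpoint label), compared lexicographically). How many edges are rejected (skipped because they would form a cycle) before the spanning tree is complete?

1

Sort edges by weight, then run Kruskal:
delta–epsilon (1): add. Components now {gamma} {delta,epsilon} {rho} {theta} {iota} {alpha}
iota–theta (1): add. Components now {gamma} {delta,epsilon} {rho} {iota,theta} {alpha}
delta–rho (2): add. Components now {gamma} {delta,epsilon,rho} {iota,theta} {alpha}
epsilon–iota (3): add. Components now {gamma} {delta,epsilon,iota,rho,theta} {alpha}
delta–theta (5): skip — delta and theta already connected.
alpha–iota (6): add. Components now {gamma} {alpha,delta,epsilon,iota,rho,theta}
delta–gamma (6): add. Components now {alpha,delta,epsilon,gamma,iota,rho,theta}
Edges rejected before the tree was complete: 1.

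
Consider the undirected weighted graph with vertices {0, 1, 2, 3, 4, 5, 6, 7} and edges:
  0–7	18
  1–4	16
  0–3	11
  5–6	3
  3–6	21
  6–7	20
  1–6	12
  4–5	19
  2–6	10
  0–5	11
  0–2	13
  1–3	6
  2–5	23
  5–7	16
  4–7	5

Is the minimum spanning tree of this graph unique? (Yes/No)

Kruskal: consider edges lightest-first.
5–6 (3): add — endpoints in different components.
4–7 (5): add — endpoints in different components.
1–3 (6): add — endpoints in different components.
2–6 (10): add — endpoints in different components.
0–3 (11): add — endpoints in different components.
0–5 (11): add — endpoints in different components.
1–6 (12): skip — 1 and 6 already connected.
0–2 (13): skip — 0 and 2 already connected.
1–4 (16): add — endpoints in different components.
Non-tree edge 5–7 has weight 16, equal to the heaviest edge on its tree cycle — swapping gives another MST of the same weight. Not unique.

No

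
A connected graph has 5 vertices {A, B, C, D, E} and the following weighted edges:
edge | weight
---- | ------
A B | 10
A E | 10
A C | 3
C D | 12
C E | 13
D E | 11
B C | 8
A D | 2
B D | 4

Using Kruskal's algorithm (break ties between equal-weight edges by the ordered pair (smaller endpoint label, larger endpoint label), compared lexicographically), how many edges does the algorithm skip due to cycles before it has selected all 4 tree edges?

Kruskal: consider edges lightest-first.
A D (2): add. Components now {A,D} {B} {C} {E}
A C (3): add. Components now {A,C,D} {B} {E}
B D (4): add. Components now {A,B,C,D} {E}
B C (8): skip — B and C already connected.
A B (10): skip — A and B already connected.
A E (10): add. Components now {A,B,C,D,E}
Edges rejected before the tree was complete: 2.

2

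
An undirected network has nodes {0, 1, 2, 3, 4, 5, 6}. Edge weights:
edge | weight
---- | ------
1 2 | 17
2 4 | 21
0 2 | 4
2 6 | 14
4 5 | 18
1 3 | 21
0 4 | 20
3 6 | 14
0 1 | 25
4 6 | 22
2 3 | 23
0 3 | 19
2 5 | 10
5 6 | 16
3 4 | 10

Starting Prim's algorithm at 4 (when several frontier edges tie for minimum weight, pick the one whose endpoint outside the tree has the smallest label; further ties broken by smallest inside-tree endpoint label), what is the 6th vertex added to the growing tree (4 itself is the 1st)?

Grow the tree from 4 using Prim:
Step 1: cheapest edge leaving the tree is 3 4 (10); add 3.
Step 2: cheapest edge leaving the tree is 3 6 (14); add 6.
Step 3: cheapest edge leaving the tree is 2 6 (14); add 2.
Step 4: cheapest edge leaving the tree is 0 2 (4); add 0.
Step 5: cheapest edge leaving the tree is 2 5 (10); add 5.
Step 6: cheapest edge leaving the tree is 1 2 (17); add 1.
Vertex order: 4, 3, 6, 2, 0, 5, 1. The 6th vertex is 5.

5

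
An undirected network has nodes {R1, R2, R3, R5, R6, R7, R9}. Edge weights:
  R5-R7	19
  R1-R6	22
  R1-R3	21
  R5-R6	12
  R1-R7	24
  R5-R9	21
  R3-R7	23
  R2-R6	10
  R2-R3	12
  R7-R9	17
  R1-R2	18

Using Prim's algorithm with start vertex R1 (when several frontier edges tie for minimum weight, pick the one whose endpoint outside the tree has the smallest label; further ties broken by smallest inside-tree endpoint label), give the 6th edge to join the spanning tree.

R7-R9

Prim's algorithm from R1:
Step 1: frontier [R1-R2 18, R1-R3 21, R1-R6 22, R1-R7 24] → take R1-R2 (18); add R2.
Step 2: frontier [R1-R3 21, R1-R6 22, R1-R7 24, R2-R6 10, R2-R3 12] → take R2-R6 (10); add R6.
Step 3: frontier [R1-R3 21, R1-R7 24, R2-R3 12, R5-R6 12] → take R2-R3 (12); add R3.
Step 4: frontier [R1-R7 24, R3-R7 23, R5-R6 12] → take R5-R6 (12); add R5.
Step 5: frontier [R1-R7 24, R3-R7 23, R5-R7 19, R5-R9 21] → take R5-R7 (19); add R7.
Step 6: frontier [R5-R9 21, R7-R9 17] → take R7-R9 (17); add R9.
The 6th edge added is R7-R9.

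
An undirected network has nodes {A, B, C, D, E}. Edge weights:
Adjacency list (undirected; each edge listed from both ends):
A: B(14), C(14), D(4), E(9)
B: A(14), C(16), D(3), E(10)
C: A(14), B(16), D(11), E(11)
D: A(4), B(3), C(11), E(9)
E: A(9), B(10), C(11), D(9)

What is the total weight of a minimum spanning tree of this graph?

Sort edges by weight, then run Kruskal:
B D (3): add — endpoints in different components.
A D (4): add — endpoints in different components.
A E (9): add — endpoints in different components.
D E (9): skip — D and E already connected.
B E (10): skip — B and E already connected.
C D (11): add — endpoints in different components.
MST edges: B D, A D, A E, C D; total weight 3+4+9+11 = 27.

27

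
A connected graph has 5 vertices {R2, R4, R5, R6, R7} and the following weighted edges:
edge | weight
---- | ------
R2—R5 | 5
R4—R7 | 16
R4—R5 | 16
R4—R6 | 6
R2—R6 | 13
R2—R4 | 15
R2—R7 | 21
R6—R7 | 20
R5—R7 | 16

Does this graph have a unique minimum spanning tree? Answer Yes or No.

Kruskal: consider edges lightest-first.
R2—R5 (5): add. Components now {R2,R5} {R6} {R4} {R7}
R4—R6 (6): add. Components now {R2,R5} {R4,R6} {R7}
R2—R6 (13): add. Components now {R2,R4,R5,R6} {R7}
R2—R4 (15): skip — R2 and R4 already connected.
R4—R5 (16): skip — R5 and R4 already connected.
R4—R7 (16): add. Components now {R2,R4,R5,R6,R7}
Non-tree edge R5—R7 has weight 16, equal to the heaviest edge on its tree cycle — swapping gives another MST of the same weight. Not unique.

No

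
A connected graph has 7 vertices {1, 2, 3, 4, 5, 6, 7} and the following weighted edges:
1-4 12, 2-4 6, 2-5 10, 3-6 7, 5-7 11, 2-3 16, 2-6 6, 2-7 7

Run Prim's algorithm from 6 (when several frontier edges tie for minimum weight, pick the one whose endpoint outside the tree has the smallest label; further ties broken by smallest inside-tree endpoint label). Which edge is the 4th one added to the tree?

2-7

Prim's algorithm from 6:
Step 1: cheapest edge leaving the tree is 2-6 (6); add 2.
Step 2: cheapest edge leaving the tree is 2-4 (6); add 4.
Step 3: cheapest edge leaving the tree is 3-6 (7); add 3.
Step 4: cheapest edge leaving the tree is 2-7 (7); add 7.
Step 5: cheapest edge leaving the tree is 2-5 (10); add 5.
Step 6: cheapest edge leaving the tree is 1-4 (12); add 1.
The 4th edge added is 2-7.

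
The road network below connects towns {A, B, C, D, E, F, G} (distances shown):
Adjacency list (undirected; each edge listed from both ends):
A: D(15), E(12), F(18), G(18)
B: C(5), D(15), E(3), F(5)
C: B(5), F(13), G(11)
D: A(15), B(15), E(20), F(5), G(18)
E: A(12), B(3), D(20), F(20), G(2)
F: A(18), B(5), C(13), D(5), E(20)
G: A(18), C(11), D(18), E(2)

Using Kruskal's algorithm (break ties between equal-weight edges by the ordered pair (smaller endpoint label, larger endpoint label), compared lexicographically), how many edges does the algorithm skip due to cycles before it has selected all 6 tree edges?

Kruskal: consider edges lightest-first.
E G (2): add. Components now {A} {B} {C} {D} {E,G} {F}
B E (3): add. Components now {A} {B,E,G} {C} {D} {F}
B C (5): add. Components now {A} {B,C,E,G} {D} {F}
B F (5): add. Components now {A} {B,C,E,F,G} {D}
D F (5): add. Components now {A} {B,C,D,E,F,G}
C G (11): skip — C and G already connected.
A E (12): add. Components now {A,B,C,D,E,F,G}
Edges rejected before the tree was complete: 1.

1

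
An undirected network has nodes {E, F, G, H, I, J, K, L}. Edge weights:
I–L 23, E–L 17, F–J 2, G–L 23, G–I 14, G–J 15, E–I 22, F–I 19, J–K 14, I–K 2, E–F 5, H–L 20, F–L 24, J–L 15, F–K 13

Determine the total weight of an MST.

Prim's algorithm from F:
Step 1: cheapest edge leaving the tree is F–J (2); add J.
Step 2: cheapest edge leaving the tree is E–F (5); add E.
Step 3: cheapest edge leaving the tree is F–K (13); add K.
Step 4: cheapest edge leaving the tree is I–K (2); add I.
Step 5: cheapest edge leaving the tree is G–I (14); add G.
Step 6: cheapest edge leaving the tree is J–L (15); add L.
Step 7: cheapest edge leaving the tree is H–L (20); add H.
MST edges: F–J, E–F, F–K, I–K, G–I, J–L, H–L; total weight 2+5+13+2+14+15+20 = 71.

71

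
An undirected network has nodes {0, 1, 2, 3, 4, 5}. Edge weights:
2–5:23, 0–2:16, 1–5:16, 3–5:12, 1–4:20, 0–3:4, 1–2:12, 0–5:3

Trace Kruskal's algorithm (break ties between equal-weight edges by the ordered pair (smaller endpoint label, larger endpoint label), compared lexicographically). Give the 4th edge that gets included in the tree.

0-2

Kruskal: consider edges lightest-first.
0–5 (3): add — endpoints in different components.
0–3 (4): add — endpoints in different components.
1–2 (12): add — endpoints in different components.
3–5 (12): skip — 3 and 5 already connected.
0–2 (16): add — endpoints in different components.
1–5 (16): skip — 1 and 5 already connected.
1–4 (20): add — endpoints in different components.
The 4th edge added is 0–2.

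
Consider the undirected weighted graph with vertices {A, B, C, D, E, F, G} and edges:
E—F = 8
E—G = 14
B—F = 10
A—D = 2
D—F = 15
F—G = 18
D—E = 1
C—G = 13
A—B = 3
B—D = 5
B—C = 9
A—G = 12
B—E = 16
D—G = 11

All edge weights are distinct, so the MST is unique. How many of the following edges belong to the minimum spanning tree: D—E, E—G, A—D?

2

Kruskal's algorithm — process edges by increasing weight (ties by edge label):
D—E (1): add — endpoints in different components.
A—D (2): add — endpoints in different components.
A—B (3): add — endpoints in different components.
B—D (5): skip — B and D already connected.
E—F (8): add — endpoints in different components.
B—C (9): add — endpoints in different components.
B—F (10): skip — B and F already connected.
D—G (11): add — endpoints in different components.
MST edge set: {D—E, A—D, A—B, E—F, B—C, D—G}.
Of the listed edges, {D—E, A—D} are in the MST → 2.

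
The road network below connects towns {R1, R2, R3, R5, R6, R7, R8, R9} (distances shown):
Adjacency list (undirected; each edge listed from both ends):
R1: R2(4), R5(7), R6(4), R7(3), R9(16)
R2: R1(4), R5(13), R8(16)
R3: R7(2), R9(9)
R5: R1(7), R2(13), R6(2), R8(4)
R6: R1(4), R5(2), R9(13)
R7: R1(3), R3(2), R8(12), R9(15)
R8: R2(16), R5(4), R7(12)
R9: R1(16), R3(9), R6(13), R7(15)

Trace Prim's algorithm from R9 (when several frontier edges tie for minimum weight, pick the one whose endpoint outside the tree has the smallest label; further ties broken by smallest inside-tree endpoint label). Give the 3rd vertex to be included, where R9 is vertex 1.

Prim's algorithm from R9:
Step 1: frontier [R3–R9 9, R6–R9 13, R7–R9 15, R1–R9 16] → take R3–R9 (9); add R3.
Step 2: frontier [R3–R7 2, R6–R9 13, R7–R9 15, R1–R9 16] → take R3–R7 (2); add R7.
Step 3: frontier [R1–R7 3, R7–R8 12, R6–R9 13, R1–R9 16] → take R1–R7 (3); add R1.
Step 4: frontier [R1–R2 4, R1–R6 4, R1–R5 7, R7–R8 12, R6–R9 13] → take R1–R2 (4); add R2.
Step 5: frontier [R1–R6 4, R1–R5 7, R2–R5 13, R2–R8 16, R7–R8 12, R6–R9 13] → take R1–R6 (4); add R6.
Step 6: frontier [R1–R5 7, R2–R5 13, R2–R8 16, R5–R6 2, R7–R8 12] → take R5–R6 (2); add R5.
Step 7: frontier [R2–R8 16, R5–R8 4, R7–R8 12] → take R5–R8 (4); add R8.
Vertex order: R9, R3, R7, R1, R2, R6, R5, R8. The 3rd vertex is R7.

R7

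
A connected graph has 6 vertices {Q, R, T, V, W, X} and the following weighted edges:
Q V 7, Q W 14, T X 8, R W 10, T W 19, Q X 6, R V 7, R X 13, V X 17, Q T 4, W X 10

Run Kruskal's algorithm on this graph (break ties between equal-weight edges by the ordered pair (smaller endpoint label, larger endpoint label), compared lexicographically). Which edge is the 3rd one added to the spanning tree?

Q-V

Sort edges by weight, then run Kruskal:
Q T (4): add — endpoints in different components.
Q X (6): add — endpoints in different components.
Q V (7): add — endpoints in different components.
R V (7): add — endpoints in different components.
T X (8): skip — T and X already connected.
R W (10): add — endpoints in different components.
The 3rd edge added is Q V.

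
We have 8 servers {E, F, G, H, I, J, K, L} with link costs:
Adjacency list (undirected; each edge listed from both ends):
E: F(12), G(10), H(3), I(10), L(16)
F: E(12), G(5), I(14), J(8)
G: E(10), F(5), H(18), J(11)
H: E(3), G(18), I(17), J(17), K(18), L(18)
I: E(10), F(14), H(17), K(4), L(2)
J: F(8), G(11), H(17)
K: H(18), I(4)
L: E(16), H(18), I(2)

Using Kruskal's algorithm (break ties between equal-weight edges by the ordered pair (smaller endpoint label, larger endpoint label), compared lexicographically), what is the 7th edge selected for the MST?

E-I

Kruskal's algorithm — process edges by increasing weight (ties by edge label):
I L (2): add — endpoints in different components.
E H (3): add — endpoints in different components.
I K (4): add — endpoints in different components.
F G (5): add — endpoints in different components.
F J (8): add — endpoints in different components.
E G (10): add — endpoints in different components.
E I (10): add — endpoints in different components.
The 7th edge added is E I.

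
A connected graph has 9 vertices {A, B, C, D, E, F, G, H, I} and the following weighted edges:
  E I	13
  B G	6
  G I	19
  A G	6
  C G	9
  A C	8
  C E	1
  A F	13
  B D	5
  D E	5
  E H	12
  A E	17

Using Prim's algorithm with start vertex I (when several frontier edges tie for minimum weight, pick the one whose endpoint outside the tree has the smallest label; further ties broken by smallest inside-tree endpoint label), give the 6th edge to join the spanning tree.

Prim, starting at I.
Step 1: frontier [E I 13, G I 19] → take E I (13); add E.
Step 2: frontier [C E 1, D E 5, E H 12, A E 17, G I 19] → take C E (1); add C.
Step 3: frontier [A C 8, C G 9, D E 5, E H 12, A E 17, G I 19] → take D E (5); add D.
Step 4: frontier [A C 8, C G 9, B D 5, E H 12, A E 17, G I 19] → take B D (5); add B.
Step 5: frontier [B G 6, A C 8, C G 9, E H 12, A E 17, G I 19] → take B G (6); add G.
Step 6: frontier [A C 8, E H 12, A E 17, A G 6] → take A G (6); add A.
Step 7: frontier [A F 13, E H 12] → take E H (12); add H.
Step 8: frontier [A F 13] → take A F (13); add F.
The 6th edge added is A G.

A-G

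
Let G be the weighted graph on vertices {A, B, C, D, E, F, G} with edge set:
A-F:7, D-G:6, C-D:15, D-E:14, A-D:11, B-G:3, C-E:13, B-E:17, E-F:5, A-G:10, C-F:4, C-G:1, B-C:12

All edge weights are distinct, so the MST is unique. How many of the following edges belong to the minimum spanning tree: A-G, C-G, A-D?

1

Kruskal: consider edges lightest-first.
C-G (1): add. Components now {A} {B} {C,G} {D} {E} {F}
B-G (3): add. Components now {A} {B,C,G} {D} {E} {F}
C-F (4): add. Components now {A} {B,C,F,G} {D} {E}
E-F (5): add. Components now {A} {B,C,E,F,G} {D}
D-G (6): add. Components now {A} {B,C,D,E,F,G}
A-F (7): add. Components now {A,B,C,D,E,F,G}
MST edge set: {C-G, B-G, C-F, E-F, D-G, A-F}.
Of the listed edges, {C-G} are in the MST → 1.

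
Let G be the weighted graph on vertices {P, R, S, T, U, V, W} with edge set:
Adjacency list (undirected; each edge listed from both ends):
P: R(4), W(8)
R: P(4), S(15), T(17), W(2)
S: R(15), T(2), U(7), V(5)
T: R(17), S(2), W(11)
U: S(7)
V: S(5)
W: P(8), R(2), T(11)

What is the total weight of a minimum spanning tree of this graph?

31

Sort edges by weight, then run Kruskal:
R W (2): add. Components now {U} {T} {R,W} {V} {S} {P}
S T (2): add. Components now {U} {S,T} {R,W} {V} {P}
P R (4): add. Components now {U} {S,T} {P,R,W} {V}
S V (5): add. Components now {U} {S,T,V} {P,R,W}
S U (7): add. Components now {S,T,U,V} {P,R,W}
P W (8): skip — W and P already connected.
T W (11): add. Components now {P,R,S,T,U,V,W}
MST edges: R W, S T, P R, S V, S U, T W; total weight 2+2+4+5+7+11 = 31.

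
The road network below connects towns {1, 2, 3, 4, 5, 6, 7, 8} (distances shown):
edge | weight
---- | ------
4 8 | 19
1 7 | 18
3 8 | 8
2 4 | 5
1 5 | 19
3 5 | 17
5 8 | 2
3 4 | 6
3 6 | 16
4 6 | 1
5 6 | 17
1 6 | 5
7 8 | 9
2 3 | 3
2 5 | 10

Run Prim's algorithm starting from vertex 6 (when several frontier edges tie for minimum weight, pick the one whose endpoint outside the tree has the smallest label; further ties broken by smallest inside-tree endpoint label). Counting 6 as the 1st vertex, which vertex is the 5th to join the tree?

Prim's algorithm from 6:
Step 1: cheapest edge leaving the tree is 4 6 (1); add 4.
Step 2: cheapest edge leaving the tree is 1 6 (5); add 1.
Step 3: cheapest edge leaving the tree is 2 4 (5); add 2.
Step 4: cheapest edge leaving the tree is 2 3 (3); add 3.
Step 5: cheapest edge leaving the tree is 3 8 (8); add 8.
Step 6: cheapest edge leaving the tree is 5 8 (2); add 5.
Step 7: cheapest edge leaving the tree is 7 8 (9); add 7.
Vertex order: 6, 4, 1, 2, 3, 8, 5, 7. The 5th vertex is 3.

3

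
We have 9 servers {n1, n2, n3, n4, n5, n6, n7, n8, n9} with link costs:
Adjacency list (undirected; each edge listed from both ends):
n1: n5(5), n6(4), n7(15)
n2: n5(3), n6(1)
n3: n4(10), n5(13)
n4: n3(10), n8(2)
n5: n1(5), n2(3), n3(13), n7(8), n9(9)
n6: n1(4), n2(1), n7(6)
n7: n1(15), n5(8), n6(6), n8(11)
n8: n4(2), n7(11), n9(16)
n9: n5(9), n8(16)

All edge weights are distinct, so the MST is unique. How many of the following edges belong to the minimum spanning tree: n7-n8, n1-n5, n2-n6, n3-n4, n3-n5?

Sort edges by weight, then run Kruskal:
n2-n6 (1): add — endpoints in different components.
n4-n8 (2): add — endpoints in different components.
n2-n5 (3): add — endpoints in different components.
n1-n6 (4): add — endpoints in different components.
n1-n5 (5): skip — n1 and n5 already connected.
n6-n7 (6): add — endpoints in different components.
n5-n7 (8): skip — n7 and n5 already connected.
n5-n9 (9): add — endpoints in different components.
n3-n4 (10): add — endpoints in different components.
n7-n8 (11): add — endpoints in different components.
MST edge set: {n2-n6, n4-n8, n2-n5, n1-n6, n6-n7, n5-n9, n3-n4, n7-n8}.
Of the listed edges, {n7-n8, n2-n6, n3-n4} are in the MST → 3.

3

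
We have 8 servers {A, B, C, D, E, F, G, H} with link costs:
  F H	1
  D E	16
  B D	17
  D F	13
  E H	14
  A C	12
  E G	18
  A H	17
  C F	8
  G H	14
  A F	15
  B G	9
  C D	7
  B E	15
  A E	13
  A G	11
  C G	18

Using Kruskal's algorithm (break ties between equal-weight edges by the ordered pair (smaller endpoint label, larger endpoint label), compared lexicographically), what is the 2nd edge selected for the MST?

Kruskal: consider edges lightest-first.
F H (1): add — endpoints in different components.
C D (7): add — endpoints in different components.
C F (8): add — endpoints in different components.
B G (9): add — endpoints in different components.
A G (11): add — endpoints in different components.
A C (12): add — endpoints in different components.
A E (13): add — endpoints in different components.
The 2nd edge added is C D.

C-D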